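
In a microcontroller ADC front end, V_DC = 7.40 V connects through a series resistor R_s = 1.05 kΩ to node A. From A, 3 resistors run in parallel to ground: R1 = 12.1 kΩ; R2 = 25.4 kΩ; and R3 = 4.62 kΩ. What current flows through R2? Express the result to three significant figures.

Combine the parallel branches: R_p = (1/12.1 + 1/25.4 + 1/4.62)⁻¹ = 2.955 kΩ.
V_A = 7.40 × 2.955/4.005 = 5.460 V.
I(R2) = V_A / R2 = 5.460/25.4 = 0.2149 mA.

I ≈ 0.215 mA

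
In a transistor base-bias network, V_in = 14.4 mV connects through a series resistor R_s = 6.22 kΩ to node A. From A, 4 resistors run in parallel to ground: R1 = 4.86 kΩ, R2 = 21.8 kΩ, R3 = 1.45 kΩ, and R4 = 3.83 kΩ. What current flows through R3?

Parallel bank: R_p = 1/(1/4.86 + 1/21.8 + 1/1.45 + 1/3.83) = 0.8317 kΩ.
Node voltage V_A = V_in · R_p/(R_s + R_p) = 14.4 × 0.1179 = 1.698 mV.
Branch current I = V_A/R3 = 1.698/1.45 = 1.171 µA.
(Check via current divider: I_total = 2.042 µA; share G_k/ΣG = 0.5736 → same result.)

I ≈ 1.17 µA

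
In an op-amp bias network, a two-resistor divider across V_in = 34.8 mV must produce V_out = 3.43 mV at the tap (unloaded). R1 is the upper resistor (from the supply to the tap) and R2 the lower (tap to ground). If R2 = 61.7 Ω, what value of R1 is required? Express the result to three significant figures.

V_out/V_in = R2/(R1+R2) = 0.09856.
So R1 = R2 · (V_in/V_out − 1) = 61.7 × (34.8/3.43 − 1) = 61.7 × 9.146 = 564.3 Ω.

R1 ≈ 564 Ω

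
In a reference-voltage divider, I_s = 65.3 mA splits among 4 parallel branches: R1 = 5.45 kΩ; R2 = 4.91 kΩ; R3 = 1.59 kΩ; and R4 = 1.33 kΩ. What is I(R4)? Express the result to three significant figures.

Total conductance ΣG = 1/5.45 + 1/4.91 + 1/1.59 + 1/1.33 = 1.768 (units of 1/kΩ).
R4 takes the fraction G_k/ΣG = 0.7519/1.768 = 0.4253, so I = 65.3 × 0.4253 = 27.77 mA.

I ≈ 27.8 mA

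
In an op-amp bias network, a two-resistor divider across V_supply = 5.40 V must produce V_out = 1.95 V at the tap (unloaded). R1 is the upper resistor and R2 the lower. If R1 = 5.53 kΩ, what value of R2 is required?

The divider ratio is R2/(R1+R2) = 1.95/5.40 = 0.3611.
R2 = R1 · 0.3611/(1 − 0.3611) = 3.126 kΩ.

R2 ≈ 3.13 kΩ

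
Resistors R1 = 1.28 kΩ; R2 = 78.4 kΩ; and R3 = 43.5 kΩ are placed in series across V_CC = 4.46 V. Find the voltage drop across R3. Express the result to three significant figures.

Series total: ΣR = 1.28 + 78.4 + 43.5 = 123.2 kΩ.
Voltage divider: V = V_CC · (43.50 / 123.2) = 4.46 × 0.3531 = 1.575 V.

V ≈ 1.58 V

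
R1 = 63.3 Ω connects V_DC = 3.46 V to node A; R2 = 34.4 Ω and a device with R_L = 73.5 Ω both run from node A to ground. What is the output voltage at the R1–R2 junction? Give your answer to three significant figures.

First combine the lower leg with the load: R2 ‖ R_L = 23.43 Ω.
Voltage divider with the loaded lower leg: V_out = 3.46 × 23.43/(63.3 + 23.43) = 3.46 × 0.2702 = 0.9348 V.
(Unloaded it would be 1.22 V; the load pulls it down.)

V_out ≈ 0.935 V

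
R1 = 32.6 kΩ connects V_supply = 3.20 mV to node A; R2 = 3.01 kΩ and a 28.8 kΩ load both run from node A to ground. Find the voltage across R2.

V_out ≈ 0.247 mV

First combine the lower leg with the load: R2 ‖ R_L = 2.725 kΩ.
Then V_out = V_supply · R2'/(R1 + R2') = 3.20 × 2.725/35.33 = 0.2469 mV.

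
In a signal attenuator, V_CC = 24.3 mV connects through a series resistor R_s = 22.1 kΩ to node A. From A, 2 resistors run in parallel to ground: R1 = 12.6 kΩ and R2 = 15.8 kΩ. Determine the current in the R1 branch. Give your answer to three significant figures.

I ≈ 0.464 µA

Equivalent of the parallel group: R_p = 7.010 kΩ.
V_A by voltage divider: V_A = 24.3 × 7.010/(22.1 + 7.010) = 5.852 mV.
I(R1) = V_A / R1 = 5.852/12.6 = 0.4644 µA.
(Check via current divider: I_total = 0.8348 µA; share G_k/ΣG = 0.5563 → same result.)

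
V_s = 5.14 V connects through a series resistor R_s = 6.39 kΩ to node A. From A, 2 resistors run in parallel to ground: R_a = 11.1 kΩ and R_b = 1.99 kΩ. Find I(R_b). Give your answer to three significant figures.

Parallel bank: R_p = 1/(1/11.1 + 1/1.99) = 1.687 kΩ.
Node voltage V_A = V_s · R_p/(R_s + R_p) = 5.14 × 0.2089 = 1.074 V.
Branch current I = V_A/R_b = 1.074/1.99 = 0.5396 mA.
(Check via current divider: I_total = 0.6363 mA; share G_k/ΣG = 0.8480 → same result.)

I ≈ 0.540 mA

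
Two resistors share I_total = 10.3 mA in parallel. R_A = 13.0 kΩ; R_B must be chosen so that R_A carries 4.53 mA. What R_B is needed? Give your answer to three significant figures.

R_B ≈ 10.2 kΩ

The fraction through R_A equals R_B/(R_A+R_B).
4.53/10.3 = R_B/(R_A + R_B) → R_B = R_A · (0.4398)/(1 − 0.4398) = 13.0 × 0.7851 = 10.21 kΩ.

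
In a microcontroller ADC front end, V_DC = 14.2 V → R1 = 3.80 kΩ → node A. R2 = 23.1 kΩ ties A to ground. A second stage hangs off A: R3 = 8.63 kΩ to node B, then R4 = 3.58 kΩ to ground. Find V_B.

The second stage (R3 + R4 = 12.21 kΩ) loads node A in parallel with R2.
R2 ‖ (R3+R4) = 7.988 kΩ.
V_A = 14.2 × 7.988/(3.80 + 7.988) = 9.622 V.
Then the unloaded second divider: V_B = V_A × R4/(R3+R4) = 9.622 × 0.2932 = 2.821 V.

V_B ≈ 2.82 V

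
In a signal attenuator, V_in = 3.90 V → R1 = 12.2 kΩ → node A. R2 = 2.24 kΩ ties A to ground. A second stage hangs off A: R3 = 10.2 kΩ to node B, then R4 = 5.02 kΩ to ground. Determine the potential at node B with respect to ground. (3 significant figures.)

Looking into the second stage from A: R3 + R4 = 15.22 kΩ appears in parallel with R2.
Effective lower resistance at A: R2 ‖ 15.22 = 1.953 kΩ.
So V_A = 3.90 × 0.1380 = 0.5381 V.
Then the unloaded second divider: V_B = V_A × R4/(R3+R4) = 0.5381 × 0.3298 = 0.1775 V.

V_B ≈ 0.177 V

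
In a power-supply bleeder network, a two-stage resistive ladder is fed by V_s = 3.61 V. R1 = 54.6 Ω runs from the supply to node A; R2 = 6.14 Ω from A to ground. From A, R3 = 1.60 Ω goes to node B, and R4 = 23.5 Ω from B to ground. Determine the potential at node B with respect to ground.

Node A sees R2 in parallel with the series input of stage 2, R3 + R4 = 25.10 Ω.
Effective lower resistance at A: R2 ‖ 25.10 = 4.933 Ω.
So V_A = 3.61 × 0.08287 = 0.2991 V.
Stage 2 is unloaded, so V_B = V_A · R4/(R3+R4) = 0.2991 × 23.5/25.10 = 0.2801 V.

V_B ≈ 0.280 V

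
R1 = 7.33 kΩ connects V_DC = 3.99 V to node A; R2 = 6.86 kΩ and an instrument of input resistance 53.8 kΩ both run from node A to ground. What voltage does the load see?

First combine the lower leg with the load: R2 ‖ R_L = 6.084 kΩ.
Voltage divider with the loaded lower leg: V_out = 3.99 × 6.084/(7.33 + 6.084) = 3.99 × 0.4536 = 1.810 V.

V_out ≈ 1.81 V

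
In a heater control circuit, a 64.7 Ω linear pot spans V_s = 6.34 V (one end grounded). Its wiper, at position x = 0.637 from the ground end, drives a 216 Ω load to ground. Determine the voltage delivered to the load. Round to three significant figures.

V_out ≈ 3.78 V

Split the track: R_lower = x·R_p = 41.21 Ω, R_upper = (1−x)·R_p = 23.49 Ω.
Lower segment in parallel with the load: 41.21 ‖ 216 = 34.61 Ω.
Then V_out = V_s · 34.61/(23.49 + 34.61) = 3.777 V.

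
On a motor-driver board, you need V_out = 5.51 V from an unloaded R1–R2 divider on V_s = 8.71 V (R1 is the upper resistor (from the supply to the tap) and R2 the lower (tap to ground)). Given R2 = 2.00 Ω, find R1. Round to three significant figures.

The divider ratio is R2/(R1+R2) = 5.51/8.71 = 0.6326.
Rearranging, R1 = R2·(1−k)/k = 2.00 × 0.5808 = 1.162 Ω.

R1 ≈ 1.16 Ω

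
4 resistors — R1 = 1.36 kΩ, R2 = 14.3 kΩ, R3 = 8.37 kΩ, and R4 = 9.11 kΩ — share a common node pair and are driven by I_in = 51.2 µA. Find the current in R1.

ΣG = 1/1.36 + 1/14.3 + 1/8.37 + 1/9.11 = 1.034.
R1 takes the fraction G_k/ΣG = 0.7353/1.034 = 0.7108, so I = 51.2 × 0.7108 = 36.39 µA.

I ≈ 36.4 µA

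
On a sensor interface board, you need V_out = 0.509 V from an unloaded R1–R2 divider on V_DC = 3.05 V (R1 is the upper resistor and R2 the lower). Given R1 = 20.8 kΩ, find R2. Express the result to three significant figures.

V_out/V_DC = R2/(R1+R2) = 0.1669.
R2 = R1 · 0.1669/(1 − 0.1669) = 4.167 kΩ.

R2 ≈ 4.17 kΩ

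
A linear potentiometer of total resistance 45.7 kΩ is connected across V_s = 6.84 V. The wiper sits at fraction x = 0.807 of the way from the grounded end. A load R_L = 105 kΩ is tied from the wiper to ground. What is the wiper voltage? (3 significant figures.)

Split the track: R_lower = x·R_p = 36.88 kΩ, R_upper = (1−x)·R_p = 8.820 kΩ.
(x·R_p) ‖ R_L = 27.29 kΩ.
V_out = 6.84 × 27.29/(8.820 + 27.29) = 5.169 V.

V_out ≈ 5.17 V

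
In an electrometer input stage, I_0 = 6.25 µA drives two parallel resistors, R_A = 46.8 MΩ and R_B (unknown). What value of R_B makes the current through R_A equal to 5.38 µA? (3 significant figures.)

Two-branch current divider: I_A = I_0 · R_B/(R_A + R_B).
With f = 0.8608, R_B = R_A · f/(1−f) = 46.8 × 6.184 = 289.4 MΩ.

R_B ≈ 289 MΩ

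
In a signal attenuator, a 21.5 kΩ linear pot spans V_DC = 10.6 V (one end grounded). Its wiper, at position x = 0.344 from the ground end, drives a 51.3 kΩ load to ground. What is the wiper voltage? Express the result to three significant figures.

V_out ≈ 3.33 V

Lower segment x·R_p = 7.396 kΩ; upper segment (1−x)·R_p = 14.10 kΩ.
Lower segment in parallel with the load: 7.396 ‖ 51.3 = 6.464 kΩ.
Loaded-divider output: V_out = 10.6 × 0.3143 = 3.331 V.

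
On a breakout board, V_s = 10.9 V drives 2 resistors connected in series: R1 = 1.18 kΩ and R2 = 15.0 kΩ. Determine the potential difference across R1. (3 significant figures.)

Total series resistance ΣR = 1.18 + 15.0 = 16.18 kΩ.
V = V_s · R/ΣR = 10.9 × 0.07293 = 0.7949 V.

V ≈ 0.795 V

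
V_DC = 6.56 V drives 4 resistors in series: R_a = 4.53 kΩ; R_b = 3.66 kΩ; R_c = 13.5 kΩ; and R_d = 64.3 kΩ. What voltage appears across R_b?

V ≈ 0.279 V

Series total: ΣR = 4.53 + 3.66 + 13.5 + 64.3 = 85.99 kΩ.
V = V_DC · R/ΣR = 6.56 × 0.04256 = 0.2792 V.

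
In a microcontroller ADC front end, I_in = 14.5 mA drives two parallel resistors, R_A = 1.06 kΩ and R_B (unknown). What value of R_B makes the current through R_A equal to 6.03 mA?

In a two-way split, I_A/I_in = R_B/(R_A + R_B).
6.03/14.5 = R_B/(R_A + R_B) → R_B = R_A · (0.4159)/(1 − 0.4159) = 1.06 × 0.7119 = 0.7546 kΩ.

R_B ≈ 0.755 kΩ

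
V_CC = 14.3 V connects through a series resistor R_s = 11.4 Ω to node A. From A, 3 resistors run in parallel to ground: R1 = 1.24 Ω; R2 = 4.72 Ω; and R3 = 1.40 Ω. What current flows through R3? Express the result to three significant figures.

I ≈ 0.492 A

Combine the parallel branches: R_p = (1/1.24 + 1/4.72 + 1/1.40)⁻¹ = 0.5772 Ω.
Node voltage V_A = V_CC · R_p/(R_s + R_p) = 14.3 × 0.04819 = 0.6891 V.
I(R3) = V_A / R3 = 0.6891/1.40 = 0.4922 A.
(Check via current divider: I_total = 1.194 A; share G_k/ΣG = 0.4123 → same result.)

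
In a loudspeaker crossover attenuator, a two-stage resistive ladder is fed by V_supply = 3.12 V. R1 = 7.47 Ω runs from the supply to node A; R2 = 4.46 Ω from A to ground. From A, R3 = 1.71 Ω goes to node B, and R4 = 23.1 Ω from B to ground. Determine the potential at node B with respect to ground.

V_B ≈ 0.976 V

Node A sees R2 in parallel with the series input of stage 2, R3 + R4 = 24.81 Ω.
R2 ‖ (R3+R4) = 3.780 Ω.
So V_A = 3.12 × 0.3360 = 1.048 V.
Stage 2 is unloaded, so V_B = V_A · R4/(R3+R4) = 1.048 × 23.1/24.81 = 0.9761 V.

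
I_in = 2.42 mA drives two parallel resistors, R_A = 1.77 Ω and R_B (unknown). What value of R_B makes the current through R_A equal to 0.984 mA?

R_B ≈ 1.21 Ω

Two-branch current divider: I_A = I_in · R_B/(R_A + R_B).
0.984/2.42 = R_B/(R_A + R_B) → R_B = R_A · (0.4066)/(1 − 0.4066) = 1.77 × 0.6852 = 1.213 Ω.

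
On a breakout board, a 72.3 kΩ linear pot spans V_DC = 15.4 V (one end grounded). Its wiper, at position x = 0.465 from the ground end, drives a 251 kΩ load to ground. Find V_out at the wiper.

The pot divides into 38.68 kΩ above the wiper and 33.62 kΩ below.
R_L loads the lower segment: effective lower R = 29.65 kΩ.
V_out = 15.4 × 29.65/(38.68 + 29.65) = 6.682 V.
(Unloaded: V_out = x·V_DC = 7.16 V.)

V_out ≈ 6.68 V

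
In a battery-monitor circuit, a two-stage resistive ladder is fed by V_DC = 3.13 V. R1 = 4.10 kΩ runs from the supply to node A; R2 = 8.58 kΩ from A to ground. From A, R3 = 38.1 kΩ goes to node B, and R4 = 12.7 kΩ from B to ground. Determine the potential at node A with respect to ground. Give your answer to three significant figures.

Looking into the second stage from A: R3 + R4 = 50.80 kΩ appears in parallel with R2.
R2 ‖ (R3+R4) = 7.340 kΩ.
So V_A = 3.13 × 0.6416 = 2.008 V.

V_A ≈ 2.01 V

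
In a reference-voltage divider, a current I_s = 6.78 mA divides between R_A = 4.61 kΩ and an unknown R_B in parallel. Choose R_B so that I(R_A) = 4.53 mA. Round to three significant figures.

In a two-way split, I_A/I_s = R_B/(R_A + R_B).
4.53/6.78 = R_B/(R_A + R_B) → R_B = R_A · (0.6681)/(1 − 0.6681) = 4.61 × 2.013 = 9.281 kΩ.

R_B ≈ 9.28 kΩ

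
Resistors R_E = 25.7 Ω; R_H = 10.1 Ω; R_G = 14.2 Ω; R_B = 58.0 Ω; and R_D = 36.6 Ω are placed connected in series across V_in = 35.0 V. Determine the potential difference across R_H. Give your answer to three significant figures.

V ≈ 2.44 V

ΣR = 25.7 + 10.1 + 14.2 + 58.0 + 36.6 = 144.6 Ω.
By the voltage-divider rule, V = 35.0 × 10.10/144.6 = 2.445 V.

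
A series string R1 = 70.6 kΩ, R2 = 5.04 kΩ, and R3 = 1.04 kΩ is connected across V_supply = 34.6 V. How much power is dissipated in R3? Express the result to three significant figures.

P ≈ 0.212 mW

The common current is I = 34.6/76.68 = 0.4512 mA.
P = I²R = 0.2036 × 1.04 = 0.2117 mW.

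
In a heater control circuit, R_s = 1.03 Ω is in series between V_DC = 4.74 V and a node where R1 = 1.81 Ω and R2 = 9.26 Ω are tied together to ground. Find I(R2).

Equivalent of the parallel group: R_p = 1.514 Ω.
Node voltage V_A = V_DC · R_p/(R_s + R_p) = 4.74 × 0.5951 = 2.821 V.
I(R2) = V_A / R2 = 2.821/9.26 = 0.3046 A.

I ≈ 0.305 A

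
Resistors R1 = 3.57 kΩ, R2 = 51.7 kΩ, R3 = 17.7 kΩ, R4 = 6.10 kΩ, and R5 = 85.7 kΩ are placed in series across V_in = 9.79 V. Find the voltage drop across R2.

ΣR = 3.57 + 51.7 + 17.7 + 6.10 + 85.7 = 164.8 kΩ.
By the voltage-divider rule, V = 9.79 × 51.70/164.8 = 3.072 V.

V ≈ 3.07 V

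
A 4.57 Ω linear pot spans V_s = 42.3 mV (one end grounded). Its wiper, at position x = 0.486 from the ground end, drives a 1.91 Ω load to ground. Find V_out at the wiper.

V_out ≈ 12.9 mV

The pot divides into 2.349 Ω above the wiper and 2.221 Ω below.
(x·R_p) ‖ R_L = 1.027 Ω.
Then V_out = V_s · 1.027/(2.349 + 1.027) = 12.87 mV.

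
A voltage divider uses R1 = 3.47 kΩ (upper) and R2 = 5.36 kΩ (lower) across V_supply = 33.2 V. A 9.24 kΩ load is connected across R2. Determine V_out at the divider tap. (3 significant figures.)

The load sits in parallel with R2, giving an effective lower resistance R2' = R2·R_L/(R2+R_L) = 3.392 kΩ.
Now apply the divider: V_out = 33.2 × 0.4943 = 16.41 V.

V_out ≈ 16.4 V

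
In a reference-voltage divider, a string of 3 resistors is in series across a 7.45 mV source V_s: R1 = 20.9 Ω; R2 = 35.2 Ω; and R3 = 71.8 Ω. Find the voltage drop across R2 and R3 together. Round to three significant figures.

Series total: ΣR = 20.9 + 35.2 + 71.8 = 127.9 Ω.
R_{R2..R3} = 35.2 + 71.8 = 107.0 Ω.
By the voltage-divider rule, V = 7.45 × 107.0/127.9 = 6.233 mV.

V ≈ 6.23 mV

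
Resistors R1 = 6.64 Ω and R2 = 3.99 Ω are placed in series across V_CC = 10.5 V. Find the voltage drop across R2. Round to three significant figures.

V ≈ 3.94 V

ΣR = 6.64 + 3.99 = 10.63 Ω.
By the voltage-divider rule, V = 10.5 × 3.990/10.63 = 3.941 V.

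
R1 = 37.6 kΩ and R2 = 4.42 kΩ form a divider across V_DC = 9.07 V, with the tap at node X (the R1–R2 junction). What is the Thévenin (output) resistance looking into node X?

With V_DC suppressed (replaced by a short), R_th = R1 ‖ R2 = (37.60 × 4.42)/(37.60 + 4.42) = 3.955 kΩ.

R_th ≈ 3.96 kΩ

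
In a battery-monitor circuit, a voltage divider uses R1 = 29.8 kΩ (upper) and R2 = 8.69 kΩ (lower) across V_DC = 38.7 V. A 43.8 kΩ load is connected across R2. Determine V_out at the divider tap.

First combine the lower leg with the load: R2 ‖ R_L = 7.251 kΩ.
Voltage divider with the loaded lower leg: V_out = 38.7 × 7.251/(29.8 + 7.251) = 38.7 × 0.1957 = 7.574 V.

V_out ≈ 7.57 V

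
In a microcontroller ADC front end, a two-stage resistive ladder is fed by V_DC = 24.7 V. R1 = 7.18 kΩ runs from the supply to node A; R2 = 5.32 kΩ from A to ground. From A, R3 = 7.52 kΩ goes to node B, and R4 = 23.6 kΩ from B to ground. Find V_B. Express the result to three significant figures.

V_B ≈ 7.26 V

The second stage (R3 + R4 = 31.12 kΩ) loads node A in parallel with R2.
Effective lower resistance at A: R2 ‖ 31.12 = 4.543 kΩ.
First divider: V_A = V_DC · 4.543/(7.18 + 4.543) = 9.572 V.
Stage 2 is unloaded, so V_B = V_A · R4/(R3+R4) = 9.572 × 23.6/31.12 = 7.259 V.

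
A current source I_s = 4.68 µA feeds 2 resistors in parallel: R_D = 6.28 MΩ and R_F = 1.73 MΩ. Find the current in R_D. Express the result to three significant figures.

I ≈ 1.01 µA

With just two branches, the current splits inversely with resistance.
I(R_D) = 4.68 × 1.73/(6.28 + 1.73) = 4.68 × 0.2160 = 1.011 µA.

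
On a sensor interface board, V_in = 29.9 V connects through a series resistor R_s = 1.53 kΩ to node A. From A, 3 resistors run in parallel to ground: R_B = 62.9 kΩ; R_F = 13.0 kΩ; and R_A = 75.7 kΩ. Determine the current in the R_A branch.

Equivalent of the parallel group: R_p = 9.431 kΩ.
V_A = 29.9 × 9.431/10.96 = 25.73 V.
Branch current I = V_A/R_A = 25.73/75.7 = 0.3398 mA.
(Check via current divider: I_total = 2.728 mA; share G_k/ΣG = 0.1246 → same result.)

I ≈ 0.340 mA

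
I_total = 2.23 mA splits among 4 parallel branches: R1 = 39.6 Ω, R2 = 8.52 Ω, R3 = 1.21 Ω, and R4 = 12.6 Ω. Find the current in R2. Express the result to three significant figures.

Conductances: ΣG = 1/39.6 + 1/8.52 + 1/1.21 + 1/12.6 = 1.048 (1/Ω).
R2 takes the fraction G_k/ΣG = 0.1174/1.048 = 0.1119, so I = 2.23 × 0.1119 = 0.2496 mA.

I ≈ 0.250 mA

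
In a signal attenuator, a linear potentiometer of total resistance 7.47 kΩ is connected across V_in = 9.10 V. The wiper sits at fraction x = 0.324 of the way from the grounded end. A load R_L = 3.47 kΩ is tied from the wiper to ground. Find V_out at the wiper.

V_out ≈ 2.00 V

Lower segment x·R_p = 2.420 kΩ; upper segment (1−x)·R_p = 5.050 kΩ.
R_L loads the lower segment: effective lower R = 1.426 kΩ.
Then V_out = V_in · 1.426/(5.050 + 1.426) = 2.004 V.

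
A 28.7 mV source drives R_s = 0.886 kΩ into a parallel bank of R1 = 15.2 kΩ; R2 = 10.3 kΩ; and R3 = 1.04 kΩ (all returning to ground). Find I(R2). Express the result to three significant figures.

I ≈ 1.40 µA

Parallel bank: R_p = 1/(1/15.2 + 1/10.3 + 1/1.04) = 0.8894 kΩ.
V_A = 28.7 × 0.8894/1.775 = 14.38 mV.
Branch current I = V_A/R2 = 14.38/10.3 = 1.396 µA.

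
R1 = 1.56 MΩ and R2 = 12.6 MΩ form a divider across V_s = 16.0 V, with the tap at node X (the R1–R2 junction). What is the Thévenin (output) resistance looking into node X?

Looking into X with the source shorted: R_th = R1·R2/(R1+R2) = 1.560 × 12.6/14.16 = 1.388 MΩ.

R_th ≈ 1.39 MΩ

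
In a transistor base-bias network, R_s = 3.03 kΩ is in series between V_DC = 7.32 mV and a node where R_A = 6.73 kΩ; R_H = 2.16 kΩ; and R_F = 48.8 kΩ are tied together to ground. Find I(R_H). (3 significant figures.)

Combine the parallel branches: R_p = (1/6.73 + 1/2.16 + 1/48.8)⁻¹ = 1.582 kΩ.
Node voltage V_A = V_DC · R_p/(R_s + R_p) = 7.32 × 0.3430 = 2.511 mV.
Branch current I = V_A/R_H = 2.511/2.16 = 1.163 µA.
(Check via current divider: I_total = 1.587 µA; share G_k/ΣG = 0.7325 → same result.)

I ≈ 1.16 µA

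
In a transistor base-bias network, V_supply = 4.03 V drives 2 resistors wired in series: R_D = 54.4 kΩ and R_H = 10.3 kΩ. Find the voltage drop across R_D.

Total series resistance ΣR = 54.4 + 10.3 = 64.70 kΩ.
V = V_supply · R/ΣR = 4.03 × 0.8408 = 3.388 V.

V ≈ 3.39 V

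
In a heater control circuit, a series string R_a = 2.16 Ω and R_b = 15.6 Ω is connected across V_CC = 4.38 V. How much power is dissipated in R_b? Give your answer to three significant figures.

The common current is I = 4.38/17.76 = 0.2466 A.
P(R_b) = I²·R_b = (0.2466)² × 15.6 = 0.9488 W.

P ≈ 0.949 W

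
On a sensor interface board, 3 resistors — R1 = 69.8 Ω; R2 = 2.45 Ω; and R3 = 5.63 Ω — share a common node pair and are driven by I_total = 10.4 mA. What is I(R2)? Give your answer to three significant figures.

Conductances: ΣG = 1/69.8 + 1/2.45 + 1/5.63 = 0.6001 (1/Ω).
R2 takes the fraction G_k/ΣG = 0.4082/0.6001 = 0.6801, so I = 10.4 × 0.6801 = 7.074 mA.

I ≈ 7.07 mA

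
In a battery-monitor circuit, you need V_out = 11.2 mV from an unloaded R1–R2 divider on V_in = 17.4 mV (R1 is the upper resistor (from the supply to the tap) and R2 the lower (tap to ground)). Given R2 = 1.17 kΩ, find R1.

The divider ratio is R2/(R1+R2) = 11.2/17.4 = 0.6437.
R1 = R2·(1/k − 1) = 1.17 × 0.5536 = 0.6477 kΩ.

R1 ≈ 0.648 kΩ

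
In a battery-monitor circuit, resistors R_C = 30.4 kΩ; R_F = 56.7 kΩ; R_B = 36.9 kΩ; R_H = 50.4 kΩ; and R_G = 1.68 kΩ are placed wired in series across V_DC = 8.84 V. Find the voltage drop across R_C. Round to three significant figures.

Total series resistance ΣR = 30.4 + 56.7 + 36.9 + 50.4 + 1.68 = 176.1 kΩ.
Voltage divider: V = V_DC · (30.40 / 176.1) = 8.84 × 0.1726 = 1.526 V.

V ≈ 1.53 V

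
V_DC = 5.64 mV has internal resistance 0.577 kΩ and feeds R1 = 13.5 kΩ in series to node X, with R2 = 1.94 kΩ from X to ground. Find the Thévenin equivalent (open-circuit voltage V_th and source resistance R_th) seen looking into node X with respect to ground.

V_th ≈ 0.683 mV, R_th ≈ 1.71 kΩ

R1' = 0.577 + 13.5 = 14.08 kΩ (source resistance + R1).
Open-circuit (no load on X): V_th = V_DC · R2/(R1' + R2) = 5.64 × 1.94/(14.08 + 1.94) = 0.6831 mV.
Looking into X with the source shorted: R_th = R1'·R2/(R1'+R2) = 14.08 × 1.94/16.02 = 1.705 kΩ.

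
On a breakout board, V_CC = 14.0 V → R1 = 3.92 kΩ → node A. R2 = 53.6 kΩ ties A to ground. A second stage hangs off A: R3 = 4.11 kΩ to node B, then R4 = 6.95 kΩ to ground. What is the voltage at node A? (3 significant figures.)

Looking into the second stage from A: R3 + R4 = 11.06 kΩ appears in parallel with R2.
R2 ‖ (R3+R4) = 9.168 kΩ.
V_A = 14.0 × 9.168/(3.92 + 9.168) = 9.807 V.

V_A ≈ 9.81 V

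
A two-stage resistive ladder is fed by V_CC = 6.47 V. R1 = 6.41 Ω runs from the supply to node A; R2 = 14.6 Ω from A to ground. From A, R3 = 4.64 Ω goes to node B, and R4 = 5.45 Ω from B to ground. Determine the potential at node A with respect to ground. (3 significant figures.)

Looking into the second stage from A: R3 + R4 = 10.09 Ω appears in parallel with R2.
Effective lower resistance at A: R2 ‖ 10.09 = 5.967 Ω.
V_A = 6.47 × 5.967/(6.41 + 5.967) = 3.119 V.

V_A ≈ 3.12 V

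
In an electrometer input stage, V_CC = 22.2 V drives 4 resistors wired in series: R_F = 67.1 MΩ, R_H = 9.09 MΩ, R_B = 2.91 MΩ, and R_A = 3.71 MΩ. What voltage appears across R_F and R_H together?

V ≈ 20.4 V

Total series resistance ΣR = 67.1 + 9.09 + 2.91 + 3.71 = 82.81 MΩ.
R_{R_F..R_H} = 67.1 + 9.09 = 76.19 MΩ.
By the voltage-divider rule, V = 22.2 × 76.19/82.81 = 20.43 V.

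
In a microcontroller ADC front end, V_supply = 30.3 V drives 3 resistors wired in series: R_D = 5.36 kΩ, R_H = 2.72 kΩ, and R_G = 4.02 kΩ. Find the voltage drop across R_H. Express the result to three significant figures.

Series total: ΣR = 5.36 + 2.72 + 4.02 = 12.10 kΩ.
By the voltage-divider rule, V = 30.3 × 2.720/12.10 = 6.811 V.

V ≈ 6.81 V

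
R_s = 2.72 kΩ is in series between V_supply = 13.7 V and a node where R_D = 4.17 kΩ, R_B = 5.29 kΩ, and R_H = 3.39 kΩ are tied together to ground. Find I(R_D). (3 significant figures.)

Combine the parallel branches: R_p = (1/4.17 + 1/5.29 + 1/3.39)⁻¹ = 1.382 kΩ.
V_A by voltage divider: V_A = 13.7 × 1.382/(2.72 + 1.382) = 4.615 V.
I(R_D) = V_A / R_D = 4.615/4.17 = 1.107 mA.
(Equivalently: I_total = 3.340 mA, then current-divider fraction G_k/ΣG = 0.3313.)

I ≈ 1.11 mA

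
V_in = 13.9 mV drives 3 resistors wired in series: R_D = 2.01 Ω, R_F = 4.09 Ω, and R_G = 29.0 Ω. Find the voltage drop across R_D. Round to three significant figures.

Total series resistance ΣR = 2.01 + 4.09 + 29.0 = 35.10 Ω.
By the voltage-divider rule, V = 13.9 × 2.010/35.10 = 0.7960 mV.

V ≈ 0.796 mV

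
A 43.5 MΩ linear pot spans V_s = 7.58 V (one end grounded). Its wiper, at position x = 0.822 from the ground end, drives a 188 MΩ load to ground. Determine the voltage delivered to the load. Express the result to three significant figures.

V_out ≈ 6.03 V

The pot divides into 7.743 MΩ above the wiper and 35.76 MΩ below.
(x·R_p) ‖ R_L = 30.04 MΩ.
Loaded-divider output: V_out = 7.58 × 0.7951 = 6.027 V.
(Unloaded: V_out = x·V_s = 6.23 V.)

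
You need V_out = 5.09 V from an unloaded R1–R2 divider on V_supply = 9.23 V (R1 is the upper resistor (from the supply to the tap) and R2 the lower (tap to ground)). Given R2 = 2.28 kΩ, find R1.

The divider ratio is R2/(R1+R2) = 5.09/9.23 = 0.5515.
So R1 = R2 · (V_supply/V_out − 1) = 2.28 × (9.23/5.09 − 1) = 2.28 × 0.8134 = 1.854 kΩ.

R1 ≈ 1.85 kΩ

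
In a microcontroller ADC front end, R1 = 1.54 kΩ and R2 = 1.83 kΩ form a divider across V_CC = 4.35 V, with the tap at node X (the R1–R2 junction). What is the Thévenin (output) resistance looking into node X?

Looking into X with the source shorted: R_th = R1·R2/(R1+R2) = 1.540 × 1.83/3.370 = 0.8363 kΩ.

R_th ≈ 0.836 kΩ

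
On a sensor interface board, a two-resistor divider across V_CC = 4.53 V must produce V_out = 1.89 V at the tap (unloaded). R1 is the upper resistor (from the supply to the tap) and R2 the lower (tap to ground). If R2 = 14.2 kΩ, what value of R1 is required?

Required fraction k = V_out/V_CC = 0.4172.
So R1 = R2 · (V_CC/V_out − 1) = 14.2 × (4.53/1.89 − 1) = 14.2 × 1.397 = 19.83 kΩ.

R1 ≈ 19.8 kΩ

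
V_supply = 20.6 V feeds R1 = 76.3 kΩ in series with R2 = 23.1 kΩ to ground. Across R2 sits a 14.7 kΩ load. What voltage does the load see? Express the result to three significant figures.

V_out ≈ 2.17 V

First combine the lower leg with the load: R2 ‖ R_L = 8.983 kΩ.
Then V_out = V_supply · R2'/(R1 + R2') = 20.6 × 8.983/85.28 = 2.170 V.
(Unloaded it would be 4.79 V; the load pulls it down.)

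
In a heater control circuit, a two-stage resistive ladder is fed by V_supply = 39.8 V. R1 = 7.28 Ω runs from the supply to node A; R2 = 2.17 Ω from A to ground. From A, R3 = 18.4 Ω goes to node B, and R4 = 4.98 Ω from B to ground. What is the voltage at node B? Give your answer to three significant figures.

Looking into the second stage from A: R3 + R4 = 23.38 Ω appears in parallel with R2.
Effective lower resistance at A: R2 ‖ 23.38 = 1.986 Ω.
First divider: V_A = V_supply · 1.986/(7.28 + 1.986) = 8.529 V.
V_B = V_A × 0.2130 = 1.817 V.

V_B ≈ 1.82 V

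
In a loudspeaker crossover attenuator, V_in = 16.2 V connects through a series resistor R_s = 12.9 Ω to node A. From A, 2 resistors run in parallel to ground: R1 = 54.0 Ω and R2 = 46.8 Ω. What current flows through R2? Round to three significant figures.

Equivalent of the parallel group: R_p = 25.07 Ω.
Node voltage V_A = V_in · R_p/(R_s + R_p) = 16.2 × 0.6603 = 10.70 V.
I(R2) = V_A / R2 = 10.70/46.8 = 0.2286 A.

I ≈ 0.229 A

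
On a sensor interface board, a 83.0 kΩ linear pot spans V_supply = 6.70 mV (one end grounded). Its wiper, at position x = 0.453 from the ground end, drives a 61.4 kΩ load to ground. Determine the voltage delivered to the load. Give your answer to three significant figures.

V_out ≈ 2.27 mV

Split the track: R_lower = x·R_p = 37.60 kΩ, R_upper = (1−x)·R_p = 45.40 kΩ.
R_L loads the lower segment: effective lower R = 23.32 kΩ.
V_out = 6.70 × 23.32/(45.40 + 23.32) = 2.274 mV.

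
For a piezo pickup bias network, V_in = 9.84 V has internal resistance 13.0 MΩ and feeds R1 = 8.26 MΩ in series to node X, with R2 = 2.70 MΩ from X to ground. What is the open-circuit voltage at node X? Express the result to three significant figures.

R1' = 13.0 + 8.26 = 21.26 MΩ (source resistance + R1).
Open-circuit (no load on X): V_th = V_in · R2/(R1' + R2) = 9.84 × 2.70/(21.26 + 2.70) = 1.109 V.

V_th ≈ 1.11 V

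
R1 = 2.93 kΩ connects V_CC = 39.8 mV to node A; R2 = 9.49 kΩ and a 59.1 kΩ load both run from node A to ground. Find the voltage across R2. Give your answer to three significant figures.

V_out ≈ 29.3 mV

First combine the lower leg with the load: R2 ‖ R_L = 8.177 kΩ.
Voltage divider with the loaded lower leg: V_out = 39.8 × 8.177/(2.93 + 8.177) = 39.8 × 0.7362 = 29.30 mV.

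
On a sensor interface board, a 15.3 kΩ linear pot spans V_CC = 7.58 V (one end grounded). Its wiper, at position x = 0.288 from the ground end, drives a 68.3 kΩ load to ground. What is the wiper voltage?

V_out ≈ 2.09 V

Lower segment x·R_p = 4.406 kΩ; upper segment (1−x)·R_p = 10.89 kΩ.
Lower segment in parallel with the load: 4.406 ‖ 68.3 = 4.139 kΩ.
Then V_out = V_CC · 4.139/(10.89 + 4.139) = 2.087 V.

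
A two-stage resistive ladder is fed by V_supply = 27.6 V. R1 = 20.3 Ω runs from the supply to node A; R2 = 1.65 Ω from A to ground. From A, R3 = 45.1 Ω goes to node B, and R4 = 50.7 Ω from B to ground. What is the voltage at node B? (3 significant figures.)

Node A sees R2 in parallel with the series input of stage 2, R3 + R4 = 95.80 Ω.
Effective lower resistance at A: R2 ‖ 95.80 = 1.622 Ω.
So V_A = 27.6 × 0.07399 = 2.042 V.
Then the unloaded second divider: V_B = V_A × R4/(R3+R4) = 2.042 × 0.5292 = 1.081 V.

V_B ≈ 1.08 V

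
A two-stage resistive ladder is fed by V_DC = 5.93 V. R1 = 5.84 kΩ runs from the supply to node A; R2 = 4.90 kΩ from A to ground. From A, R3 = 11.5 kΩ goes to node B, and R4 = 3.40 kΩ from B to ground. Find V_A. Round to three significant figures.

V_A ≈ 2.30 V

Node A sees R2 in parallel with the series input of stage 2, R3 + R4 = 14.90 kΩ.
R2 ‖ (R3+R4) = 3.687 kΩ.
So V_A = 5.93 × 0.3870 = 2.295 V.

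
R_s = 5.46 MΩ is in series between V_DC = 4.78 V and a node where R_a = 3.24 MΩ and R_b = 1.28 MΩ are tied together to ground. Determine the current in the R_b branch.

Combine the parallel branches: R_p = (1/3.24 + 1/1.28)⁻¹ = 0.9175 MΩ.
Node voltage V_A = V_DC · R_p/(R_s + R_p) = 4.78 × 0.1439 = 0.6877 V.
Branch current I = V_A/R_b = 0.6877/1.28 = 0.5373 µA.
(Check via current divider: I_total = 0.7495 µA; share G_k/ΣG = 0.7168 → same result.)

I ≈ 0.537 µA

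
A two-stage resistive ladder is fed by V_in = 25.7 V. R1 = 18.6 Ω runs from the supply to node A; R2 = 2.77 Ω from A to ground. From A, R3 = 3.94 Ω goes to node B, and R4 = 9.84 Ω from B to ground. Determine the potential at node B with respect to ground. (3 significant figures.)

V_B ≈ 2.02 V

Looking into the second stage from A: R3 + R4 = 13.78 Ω appears in parallel with R2.
R2 ‖ (R3+R4) = 2.306 Ω.
V_A = 25.7 × 2.306/(18.6 + 2.306) = 2.835 V.
Then the unloaded second divider: V_B = V_A × R4/(R3+R4) = 2.835 × 0.7141 = 2.025 V.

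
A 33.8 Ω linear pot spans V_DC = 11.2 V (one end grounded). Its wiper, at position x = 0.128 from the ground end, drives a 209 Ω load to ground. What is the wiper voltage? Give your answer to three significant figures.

The pot divides into 29.47 Ω above the wiper and 4.326 Ω below.
(x·R_p) ‖ R_L = 4.239 Ω.
Loaded-divider output: V_out = 11.2 × 0.1257 = 1.408 V.

V_out ≈ 1.41 V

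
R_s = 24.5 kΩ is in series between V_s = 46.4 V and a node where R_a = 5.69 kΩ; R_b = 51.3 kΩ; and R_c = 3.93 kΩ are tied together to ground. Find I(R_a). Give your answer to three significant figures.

I ≈ 0.679 mA

Equivalent of the parallel group: R_p = 2.224 kΩ.
V_A = 46.4 × 2.224/26.72 = 3.861 V.
I(R_a) = V_A / R_a = 3.861/5.69 = 0.6786 mA.
(Check via current divider: I_total = 1.736 mA; share G_k/ΣG = 0.3908 → same result.)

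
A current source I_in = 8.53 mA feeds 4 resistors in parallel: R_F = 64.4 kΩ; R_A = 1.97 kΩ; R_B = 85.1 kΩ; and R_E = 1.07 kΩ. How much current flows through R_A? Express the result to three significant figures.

I ≈ 2.95 mA

Conductances: ΣG = 1/64.4 + 1/1.97 + 1/85.1 + 1/1.07 = 1.469 (1/kΩ).
Current divider: I(R_A) = I_in · G_k/ΣG = 8.53 × (0.5076/1.469) = 8.53 × 0.3454 = 2.947 mA.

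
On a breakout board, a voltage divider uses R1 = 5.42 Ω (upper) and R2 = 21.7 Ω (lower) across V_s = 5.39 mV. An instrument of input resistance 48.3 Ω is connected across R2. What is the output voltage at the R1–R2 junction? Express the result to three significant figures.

V_out ≈ 3.96 mV

The load sits in parallel with R2, giving an effective lower resistance R2' = R2·R_L/(R2+R_L) = 14.97 Ω.
Now apply the divider: V_out = 5.39 × 0.7342 = 3.957 mV.
(Unloaded it would be 4.31 mV; the load pulls it down.)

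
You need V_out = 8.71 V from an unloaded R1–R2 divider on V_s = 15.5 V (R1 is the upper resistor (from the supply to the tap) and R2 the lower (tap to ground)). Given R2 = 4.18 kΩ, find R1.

R1 ≈ 3.26 kΩ

V_out/V_s = R2/(R1+R2) = 0.5619.
R1 = R2·(1/k − 1) = 4.18 × 0.7796 = 3.259 kΩ.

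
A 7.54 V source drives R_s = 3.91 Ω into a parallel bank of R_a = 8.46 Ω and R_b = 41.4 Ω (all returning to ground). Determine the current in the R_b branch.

Combine the parallel branches: R_p = (1/8.46 + 1/41.4)⁻¹ = 7.025 Ω.
Node voltage V_A = V_s · R_p/(R_s + R_p) = 7.54 × 0.6424 = 4.844 V.
I(R_b) = V_A / R_b = 4.844/41.4 = 0.1170 A.
(Check via current divider: I_total = 0.6896 A; share G_k/ΣG = 0.1697 → same result.)

I ≈ 0.117 A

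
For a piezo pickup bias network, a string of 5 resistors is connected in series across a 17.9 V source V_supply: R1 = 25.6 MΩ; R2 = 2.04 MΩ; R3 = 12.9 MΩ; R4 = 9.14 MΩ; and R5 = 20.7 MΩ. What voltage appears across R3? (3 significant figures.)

Series total: ΣR = 25.6 + 2.04 + 12.9 + 9.14 + 20.7 = 70.38 MΩ.
V = V_supply · R/ΣR = 17.9 × 0.1833 = 3.281 V.

V ≈ 3.28 V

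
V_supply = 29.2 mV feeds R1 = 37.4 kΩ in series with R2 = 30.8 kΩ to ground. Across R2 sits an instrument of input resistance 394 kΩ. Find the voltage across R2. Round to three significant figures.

R2 ‖ R_L = (30.8 × 394)/(30.8 + 394) = 28.57 kΩ.
Then V_out = V_supply · R2'/(R1 + R2') = 29.2 × 28.57/65.97 = 12.65 mV.

V_out ≈ 12.6 mV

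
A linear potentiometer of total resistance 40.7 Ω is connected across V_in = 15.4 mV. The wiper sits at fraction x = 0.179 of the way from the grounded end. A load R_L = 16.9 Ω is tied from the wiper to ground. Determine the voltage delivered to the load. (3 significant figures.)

Split the track: R_lower = x·R_p = 7.285 Ω, R_upper = (1−x)·R_p = 33.41 Ω.
Lower segment in parallel with the load: 7.285 ‖ 16.9 = 5.091 Ω.
Then V_out = V_in · 5.091/(33.41 + 5.091) = 2.036 mV.
(Unloaded: V_out = x·V_in = 2.76 mV.)

V_out ≈ 2.04 mV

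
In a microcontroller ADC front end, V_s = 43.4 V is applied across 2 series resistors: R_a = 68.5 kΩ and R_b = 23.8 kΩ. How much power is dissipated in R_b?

The common current is I = 43.4/92.30 = 0.4702 mA.
V(R_b) = I·R = 11.19 V; P = V·I = 11.19 × 0.4702 = 5.262 mW.

P ≈ 5.26 mW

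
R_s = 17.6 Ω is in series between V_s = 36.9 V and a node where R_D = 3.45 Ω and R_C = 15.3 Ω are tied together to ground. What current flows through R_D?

Equivalent of the parallel group: R_p = 2.815 Ω.
Node voltage V_A = V_s · R_p/(R_s + R_p) = 36.9 × 0.1379 = 5.088 V.
Branch current I = V_A/R_D = 5.088/3.45 = 1.475 A.

I ≈ 1.47 A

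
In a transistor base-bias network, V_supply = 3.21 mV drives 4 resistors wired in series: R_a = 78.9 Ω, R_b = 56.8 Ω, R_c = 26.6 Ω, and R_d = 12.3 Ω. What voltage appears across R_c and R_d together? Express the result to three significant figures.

ΣR = 78.9 + 56.8 + 26.6 + 12.3 = 174.6 Ω.
R_{R_c..R_d} = 26.6 + 12.3 = 38.90 Ω.
V = V_supply · R/ΣR = 3.21 × 0.2228 = 0.7152 mV.

V ≈ 0.715 mV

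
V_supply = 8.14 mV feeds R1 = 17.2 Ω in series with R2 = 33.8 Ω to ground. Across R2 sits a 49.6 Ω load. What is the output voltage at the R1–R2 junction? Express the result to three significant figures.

V_out ≈ 4.39 mV

First combine the lower leg with the load: R2 ‖ R_L = 20.10 Ω.
Then V_out = V_supply · R2'/(R1 + R2') = 8.14 × 20.10/37.30 = 4.387 mV.
(Unloaded it would be 5.39 mV; the load pulls it down.)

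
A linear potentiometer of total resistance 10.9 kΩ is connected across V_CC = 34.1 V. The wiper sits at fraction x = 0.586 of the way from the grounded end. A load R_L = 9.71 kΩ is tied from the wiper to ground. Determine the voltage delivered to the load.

V_out ≈ 15.7 V

Split the track: R_lower = x·R_p = 6.387 kΩ, R_upper = (1−x)·R_p = 4.513 kΩ.
(x·R_p) ‖ R_L = 3.853 kΩ.
V_out = 34.1 × 3.853/(4.513 + 3.853) = 15.71 V.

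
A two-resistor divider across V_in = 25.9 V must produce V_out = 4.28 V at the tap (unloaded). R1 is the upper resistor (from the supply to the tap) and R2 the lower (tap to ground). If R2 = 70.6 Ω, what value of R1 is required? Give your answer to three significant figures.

R1 ≈ 357 Ω

V_out/V_in = R2/(R1+R2) = 0.1653.
So R1 = R2 · (V_in/V_out − 1) = 70.6 × (25.9/4.28 − 1) = 70.6 × 5.051 = 356.6 Ω.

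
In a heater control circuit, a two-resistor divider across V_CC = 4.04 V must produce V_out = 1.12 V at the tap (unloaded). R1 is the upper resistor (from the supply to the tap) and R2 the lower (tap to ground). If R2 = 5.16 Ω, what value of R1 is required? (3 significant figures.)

The divider ratio is R2/(R1+R2) = 1.12/4.04 = 0.2772.
Rearranging, R1 = R2·(1−k)/k = 5.16 × 2.607 = 13.45 Ω.

R1 ≈ 13.5 Ω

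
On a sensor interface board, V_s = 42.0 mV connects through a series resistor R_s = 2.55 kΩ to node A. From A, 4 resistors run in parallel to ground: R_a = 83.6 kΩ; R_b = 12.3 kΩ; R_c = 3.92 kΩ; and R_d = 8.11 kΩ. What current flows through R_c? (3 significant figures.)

Parallel bank: R_p = 1/(1/83.6 + 1/12.3 + 1/3.92 + 1/8.11) = 2.120 kΩ.
V_A = 42.0 × 2.120/4.670 = 19.07 mV.
Branch current I = V_A/R_c = 19.07/3.92 = 4.864 µA.

I ≈ 4.86 µA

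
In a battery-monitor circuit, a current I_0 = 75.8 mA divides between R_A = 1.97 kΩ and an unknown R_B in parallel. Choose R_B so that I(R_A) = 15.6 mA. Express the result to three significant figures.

R_B ≈ 0.510 kΩ

Two-branch current divider: I_A = I_0 · R_B/(R_A + R_B).
15.6/75.8 = R_B/(R_A + R_B) → R_B = R_A · (0.2058)/(1 − 0.2058) = 1.97 × 0.2591 = 0.5105 kΩ.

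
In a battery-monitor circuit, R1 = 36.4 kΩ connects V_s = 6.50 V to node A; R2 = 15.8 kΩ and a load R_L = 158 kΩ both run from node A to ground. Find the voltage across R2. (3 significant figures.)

V_out ≈ 1.84 V

The load sits in parallel with R2, giving an effective lower resistance R2' = R2·R_L/(R2+R_L) = 14.36 kΩ.
Now apply the divider: V_out = 6.50 × 0.2830 = 1.839 V.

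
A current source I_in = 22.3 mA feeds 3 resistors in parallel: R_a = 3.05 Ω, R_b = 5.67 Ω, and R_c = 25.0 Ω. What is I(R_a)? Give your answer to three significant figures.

ΣG = 1/3.05 + 1/5.67 + 1/25.0 = 0.5442.
Current divider: I(R_a) = I_in · G_k/ΣG = 22.3 × (0.3279/0.5442) = 22.3 × 0.6024 = 13.43 mA.

I ≈ 13.4 mA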